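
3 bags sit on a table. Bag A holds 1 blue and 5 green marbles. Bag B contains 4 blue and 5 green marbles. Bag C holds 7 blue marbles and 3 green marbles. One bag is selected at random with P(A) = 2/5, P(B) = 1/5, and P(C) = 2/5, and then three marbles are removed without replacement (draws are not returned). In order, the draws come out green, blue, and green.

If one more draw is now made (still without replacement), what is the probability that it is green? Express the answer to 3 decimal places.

The likelihood of the observed sequence under each hypothesis: P(data | bag A) = (5/6)(1/5)(4/4) = 0.16667; P(data | bag B) = (5/9)(4/8)(4/7) = 0.15873; P(data | bag C) = (3/10)(7/9)(2/8) = 0.058333.
The prior-weighted likelihoods are 2/5 · 0.16667 = 0.066667, 1/5 · 0.15873 = 0.031746, 2/5 · 0.058333 = 0.023333; summing to 0.12175.
Normalising, the posterior is P(bag A | data) = 0.54759, P(bag B | data) = 0.26076, P(bag C | data) = 0.19166.
The predictive probability is P(green next | data) = (1)(0.54759) + (1/2)(0.26076) + (1/7)(0.19166) = 0.70535.

0.705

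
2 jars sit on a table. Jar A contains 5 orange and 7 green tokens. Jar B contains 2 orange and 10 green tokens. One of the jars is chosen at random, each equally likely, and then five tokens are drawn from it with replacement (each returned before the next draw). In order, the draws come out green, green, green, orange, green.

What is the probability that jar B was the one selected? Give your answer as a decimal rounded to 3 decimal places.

For each hypothesis, P(data | H) works out to: P(data | jar A) = (7/12)(7/12)(7/12)(5/12)(7/12) = 0.048245; P(data | jar B) = (10/12)(10/12)(10/12)(2/12)(10/12) = 0.080376.
Weighting by the prior gives 1/2 · 0.048245 = 0.024123, 1/2 · 0.080376 = 0.040188; with total 0.06431.
So P(jar B | data) = (0.040188) / (0.06431) = 0.6249.

0.625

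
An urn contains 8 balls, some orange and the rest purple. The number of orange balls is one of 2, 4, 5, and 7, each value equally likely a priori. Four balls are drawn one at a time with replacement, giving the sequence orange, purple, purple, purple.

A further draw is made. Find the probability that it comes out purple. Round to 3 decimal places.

0.607

The likelihood of the observed sequence under each hypothesis: P(data | r = 2) = (2/8)(6/8)(6/8)(6/8) = 0.10547; P(data | r = 4) = (4/8)(4/8)(4/8)(4/8) = 0.0625; P(data | r = 5) = (5/8)(3/8)(3/8)(3/8) = 0.032959; P(data | r = 7) = (7/8)(1/8)(1/8)(1/8) = 0.001709.
The prior-weighted likelihoods are 1/4 · 0.10547 = 0.026367, 1/4 · 0.0625 = 0.015625, 1/4 · 0.032959 = 0.0082397, 1/4 · 0.001709 = 0.00042725; summing to 0.050659.
Normalising, the posterior is P(r = 2 | data) = 0.52048, P(r = 4 | data) = 0.30843, P(r = 5 | data) = 0.16265, P(r = 7 | data) = 0.0084337.
So P(purple next | data) = Σ P(purple next | H) P(H | data) = (3/4)(0.52048) + (1/2)(0.30843) + (3/8)(0.16265) + (1/8)(0.0084337) = 0.60663.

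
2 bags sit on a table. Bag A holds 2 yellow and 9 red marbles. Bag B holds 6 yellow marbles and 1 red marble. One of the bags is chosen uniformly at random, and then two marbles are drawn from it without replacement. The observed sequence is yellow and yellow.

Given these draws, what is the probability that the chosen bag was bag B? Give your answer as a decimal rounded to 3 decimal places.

Under each hypothesis, the probability of the observed sequence is: P(data | bag A) = (2/11)(1/10) = 1/55; P(data | bag B) = (6/7)(5/6) = 5/7.
The prior-weighted likelihoods are 1/2 · 1/55 = 1/110, 1/2 · 5/7 = 5/14; summing to 141/385.
By Bayes' rule, P(bag B | data) = (5/14) / (141/385) = 275/282.

0.975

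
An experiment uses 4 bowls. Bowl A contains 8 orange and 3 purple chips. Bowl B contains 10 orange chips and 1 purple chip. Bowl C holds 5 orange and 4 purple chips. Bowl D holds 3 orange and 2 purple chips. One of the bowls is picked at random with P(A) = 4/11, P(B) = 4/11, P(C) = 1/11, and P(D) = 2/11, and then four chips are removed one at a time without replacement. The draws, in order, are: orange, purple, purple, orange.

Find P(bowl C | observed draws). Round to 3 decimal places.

Compute the likelihood of the observed sequence for each case: P(data | bowl A) = (8/11)(3/10)(2/9)(7/8) = 0.042424; P(data | bowl B) = (10/11)(1/10)(0/9) = 0; P(data | bowl C) = (5/9)(4/8)(3/7)(4/6) = 0.079365; P(data | bowl D) = (3/5)(2/4)(1/3)(2/2) = 0.1.
The prior-weighted likelihoods are 4/11 · 0.042424 = 0.015427, 4/11 · 0 = 0, 1/11 · 0.079365 = 0.007215, 2/11 · 0.1 = 0.018182; these sum to 0.040824.
Hence P(bowl C | data) = (0.007215) / (0.040824) = 0.17674.

0.177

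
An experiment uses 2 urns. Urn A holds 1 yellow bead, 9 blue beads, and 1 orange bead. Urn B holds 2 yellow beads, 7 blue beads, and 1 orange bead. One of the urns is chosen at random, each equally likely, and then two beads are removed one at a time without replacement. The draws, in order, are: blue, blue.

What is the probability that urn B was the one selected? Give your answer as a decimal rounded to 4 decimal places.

Under each hypothesis, the probability of the observed sequence is: P(data | urn A) = (9/11)(8/10) = 36/55; P(data | urn B) = (7/10)(6/9) = 7/15.
The prior-weighted likelihoods are 1/2 · 36/55 = 18/55, 1/2 · 7/15 = 7/30; summing to 37/66.
Therefore the posterior P(urn B | data) = (7/30) / (37/66) = 77/185.

0.4162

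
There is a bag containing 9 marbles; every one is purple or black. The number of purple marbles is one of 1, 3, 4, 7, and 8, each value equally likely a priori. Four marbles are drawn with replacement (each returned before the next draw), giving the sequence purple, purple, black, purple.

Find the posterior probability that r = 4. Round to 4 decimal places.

Under each hypothesis, the probability of the observed sequence is: P(data | r = 1) = (1/9)(1/9)(8/9)(1/9) = 0.0012193; P(data | r = 3) = (3/9)(3/9)(6/9)(3/9) = 0.024691; P(data | r = 4) = (4/9)(4/9)(5/9)(4/9) = 0.048773; P(data | r = 7) = (7/9)(7/9)(2/9)(7/9) = 0.10456; P(data | r = 8) = (8/9)(8/9)(1/9)(8/9) = 0.078037.
The prior-weighted likelihoods are 1/5 · 0.0012193 = 0.00024387, 1/5 · 0.024691 = 0.0049383, 1/5 · 0.048773 = 0.0097546, 1/5 · 0.10456 = 0.020911, 1/5 · 0.078037 = 0.015607; summing to 0.051456.
So P(r = 4 | data) = (0.0097546) / (0.051456) = 0.18957.

0.1896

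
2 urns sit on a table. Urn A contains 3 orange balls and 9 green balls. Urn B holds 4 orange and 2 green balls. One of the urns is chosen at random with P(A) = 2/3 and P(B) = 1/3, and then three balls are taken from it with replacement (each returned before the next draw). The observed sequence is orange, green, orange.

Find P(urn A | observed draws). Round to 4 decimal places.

0.3876

Compute the likelihood of the observed sequence for each case: P(data | urn A) = (3/12)(9/12)(3/12) = 0.046875; P(data | urn B) = (4/6)(2/6)(4/6) = 0.14815.
The prior-weighted likelihoods are 2/3 · 0.046875 = 0.03125, 1/3 · 0.14815 = 0.049383; these sum to 0.080633.
By Bayes' rule, P(urn A | data) = (0.03125) / (0.080633) = 0.38756.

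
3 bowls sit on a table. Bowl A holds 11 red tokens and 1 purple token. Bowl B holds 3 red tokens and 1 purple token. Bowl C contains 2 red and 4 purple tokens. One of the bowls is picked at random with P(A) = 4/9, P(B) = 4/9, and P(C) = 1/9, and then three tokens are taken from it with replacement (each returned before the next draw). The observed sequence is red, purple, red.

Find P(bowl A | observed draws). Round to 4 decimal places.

The likelihood of the observed sequence under each hypothesis: P(data | bowl A) = (11/12)(1/12)(11/12) = 0.070023; P(data | bowl B) = (3/4)(1/4)(3/4) = 0.14062; P(data | bowl C) = (2/6)(4/6)(2/6) = 0.074074.
The prior-weighted likelihoods are 4/9 · 0.070023 = 0.031121, 4/9 · 0.14062 = 0.0625, 1/9 · 0.074074 = 0.0082305; these sum to 0.10185.
By Bayes' rule, P(bowl A | data) = (0.031121) / (0.10185) = 0.30556.

0.3056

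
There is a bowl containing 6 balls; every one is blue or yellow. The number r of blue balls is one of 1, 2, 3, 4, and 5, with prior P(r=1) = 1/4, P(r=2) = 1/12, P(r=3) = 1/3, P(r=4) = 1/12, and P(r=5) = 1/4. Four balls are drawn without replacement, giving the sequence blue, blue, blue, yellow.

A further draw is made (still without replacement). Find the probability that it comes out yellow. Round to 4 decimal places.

The likelihood of the observed sequence under each hypothesis: P(data | r = 1) = (1/6)(0/5) = 0; P(data | r = 2) = (2/6)(1/5)(0/4) = 0; P(data | r = 3) = (3/6)(2/5)(1/4)(3/3) = 1/20; P(data | r = 4) = (4/6)(3/5)(2/4)(2/3) = 2/15; P(data | r = 5) = (5/6)(4/5)(3/4)(1/3) = 1/6.
Multiplying each by its prior: 1/4 · 0 = 0, 1/12 · 0 = 0, 1/3 · 1/20 = 1/60, 1/12 · 2/15 = 1/90, 1/4 · 1/6 = 1/24; summing to 5/72.
Dividing through by the total gives posterior P(r = 1 | data) = 0, P(r = 2 | data) = 0, P(r = 3 | data) = 6/25, P(r = 4 | data) = 4/25, P(r = 5 | data) = 3/5.
So P(yellow next | data) = Σ P(yellow next | H) P(H | data) = (1)(6/25) + (1/2)(4/25) + (0)(3/5) = 8/25.

0.3200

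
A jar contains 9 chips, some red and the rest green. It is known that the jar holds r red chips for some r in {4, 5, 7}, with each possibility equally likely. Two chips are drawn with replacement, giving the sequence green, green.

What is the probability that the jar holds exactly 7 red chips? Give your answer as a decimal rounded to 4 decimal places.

0.0889

For each hypothesis, P(data | H) works out to: P(data | r = 4) = (5/9)(5/9) = 25/81; P(data | r = 5) = (4/9)(4/9) = 16/81; P(data | r = 7) = (2/9)(2/9) = 4/81.
The prior-weighted likelihoods are 1/3 · 25/81 = 25/243, 1/3 · 16/81 = 16/243, 1/3 · 4/81 = 4/243; these sum to 5/27.
So P(r = 7 | data) = (4/243) / (5/27) = 4/45.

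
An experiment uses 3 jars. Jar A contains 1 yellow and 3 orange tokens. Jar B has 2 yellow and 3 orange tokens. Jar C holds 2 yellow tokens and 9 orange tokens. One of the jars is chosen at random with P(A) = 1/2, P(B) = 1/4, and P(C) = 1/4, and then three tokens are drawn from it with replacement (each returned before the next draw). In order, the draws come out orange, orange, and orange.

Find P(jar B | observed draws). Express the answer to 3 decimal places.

The likelihood of the observed sequence under each hypothesis: P(data | jar A) = (3/4)(3/4)(3/4) = 0.42188; P(data | jar B) = (3/5)(3/5)(3/5) = 0.216; P(data | jar C) = (9/11)(9/11)(9/11) = 0.54771.
Weighting by the prior gives 1/2 · 0.42188 = 0.21094, 1/4 · 0.216 = 0.054, 1/4 · 0.54771 = 0.13693; these sum to 0.40186.
Therefore the posterior P(jar B | data) = (0.054) / (0.40186) = 0.13437.

0.134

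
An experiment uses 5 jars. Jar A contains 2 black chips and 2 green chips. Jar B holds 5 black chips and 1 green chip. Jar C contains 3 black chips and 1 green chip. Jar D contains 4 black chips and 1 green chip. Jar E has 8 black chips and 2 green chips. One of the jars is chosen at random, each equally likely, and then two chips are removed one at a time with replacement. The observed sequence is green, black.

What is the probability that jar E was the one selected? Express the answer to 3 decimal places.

For each hypothesis, P(data | H) works out to: P(data | jar A) = (2/4)(2/4) = 0.25; P(data | jar B) = (1/6)(5/6) = 0.13889; P(data | jar C) = (1/4)(3/4) = 0.1875; P(data | jar D) = (1/5)(4/5) = 0.16; P(data | jar E) = (2/10)(8/10) = 0.16.
Weighting by the prior gives 1/5 · 0.25 = 0.05, 1/5 · 0.13889 = 0.027778, 1/5 · 0.1875 = 0.0375, 1/5 · 0.16 = 0.032, 1/5 · 0.16 = 0.032; with total 0.17928.
By Bayes' rule, P(jar E | data) = (0.032) / (0.17928) = 0.17849.

0.178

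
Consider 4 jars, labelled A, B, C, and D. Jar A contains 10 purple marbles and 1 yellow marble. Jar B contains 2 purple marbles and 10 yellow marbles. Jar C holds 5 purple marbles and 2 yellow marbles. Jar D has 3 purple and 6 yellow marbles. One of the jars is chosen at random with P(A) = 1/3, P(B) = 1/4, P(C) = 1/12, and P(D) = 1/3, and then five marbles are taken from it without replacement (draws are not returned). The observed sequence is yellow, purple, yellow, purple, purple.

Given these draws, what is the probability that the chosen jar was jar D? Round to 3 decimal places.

0.500

The likelihood of the observed sequence under each hypothesis: P(data | jar A) = (1/11)(10/10)(0/9) = 0; P(data | jar B) = (10/12)(2/11)(9/10)(1/9)(0/8) = 0; P(data | jar C) = (2/7)(5/6)(1/5)(4/4)(3/3) = 1/21; P(data | jar D) = (6/9)(3/8)(5/7)(2/6)(1/5) = 1/84.
The prior-weighted likelihoods are 1/3 · 0 = 0, 1/4 · 0 = 0, 1/12 · 1/21 = 1/252, 1/3 · 1/84 = 1/252; with total 1/126.
So P(jar D | data) = (1/252) / (1/126) = 1/2.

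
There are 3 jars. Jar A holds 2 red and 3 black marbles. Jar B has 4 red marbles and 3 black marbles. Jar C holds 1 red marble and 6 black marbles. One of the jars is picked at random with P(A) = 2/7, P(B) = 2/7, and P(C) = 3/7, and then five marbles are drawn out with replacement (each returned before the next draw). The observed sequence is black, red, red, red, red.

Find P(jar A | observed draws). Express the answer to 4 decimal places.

Compute the likelihood of the observed sequence for each case: P(data | jar A) = (3/5)(2/5)(2/5)(2/5)(2/5) = 0.01536; P(data | jar B) = (3/7)(4/7)(4/7)(4/7)(4/7) = 0.045695; P(data | jar C) = (6/7)(1/7)(1/7)(1/7)(1/7) = 0.00035699.
The prior-weighted likelihoods are 2/7 · 0.01536 = 0.0043886, 2/7 · 0.045695 = 0.013056, 3/7 · 0.00035699 = 0.000153; with total 0.017597.
So P(jar A | data) = (0.0043886) / (0.017597) = 0.24939.

0.2494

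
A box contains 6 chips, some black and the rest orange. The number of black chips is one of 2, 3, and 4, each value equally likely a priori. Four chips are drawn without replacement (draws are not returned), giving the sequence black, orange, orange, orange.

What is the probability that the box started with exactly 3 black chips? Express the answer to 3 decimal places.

0.273

The likelihood of the observed sequence under each hypothesis: P(data | r = 2) = (2/6)(4/5)(3/4)(2/3) = 2/15; P(data | r = 3) = (3/6)(3/5)(2/4)(1/3) = 1/20; P(data | r = 4) = (4/6)(2/5)(1/4)(0/3) = 0.
Multiplying each by its prior: 1/3 · 2/15 = 2/45, 1/3 · 1/20 = 1/60, 1/3 · 0 = 0; with total 11/180.
By Bayes' rule, P(r = 3 | data) = (1/60) / (11/180) = 3/11.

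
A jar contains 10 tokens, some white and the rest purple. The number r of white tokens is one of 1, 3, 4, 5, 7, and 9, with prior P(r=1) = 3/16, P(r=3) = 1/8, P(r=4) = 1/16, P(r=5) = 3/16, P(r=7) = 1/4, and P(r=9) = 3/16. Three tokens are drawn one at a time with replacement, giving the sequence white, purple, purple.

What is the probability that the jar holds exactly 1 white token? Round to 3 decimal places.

Under each hypothesis, the probability of the observed sequence is: P(data | r = 1) = (1/10)(9/10)(9/10) = 0.081; P(data | r = 3) = (3/10)(7/10)(7/10) = 0.147; P(data | r = 4) = (4/10)(6/10)(6/10) = 0.144; P(data | r = 5) = (5/10)(5/10)(5/10) = 0.125; P(data | r = 7) = (7/10)(3/10)(3/10) = 0.063; P(data | r = 9) = (9/10)(1/10)(1/10) = 0.009.
Multiplying each by its prior: 3/16 · 0.081 = 0.015187, 1/8 · 0.147 = 0.018375, 1/16 · 0.144 = 0.009, 3/16 · 0.125 = 0.023438, 1/4 · 0.063 = 0.01575, 3/16 · 0.009 = 0.0016875; summing to 0.083437.
So P(r = 1 | data) = (0.015187) / (0.083437) = 0.18202.

0.182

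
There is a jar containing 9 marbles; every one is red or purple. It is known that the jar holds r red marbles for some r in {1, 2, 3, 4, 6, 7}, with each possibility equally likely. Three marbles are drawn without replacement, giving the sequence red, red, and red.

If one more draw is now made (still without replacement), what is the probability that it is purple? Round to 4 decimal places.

0.4333

For each hypothesis, P(data | H) works out to: P(data | r = 1) = (1/9)(0/8) = 0; P(data | r = 2) = (2/9)(1/8)(0/7) = 0; P(data | r = 3) = (3/9)(2/8)(1/7) = 1/84; P(data | r = 4) = (4/9)(3/8)(2/7) = 1/21; P(data | r = 6) = (6/9)(5/8)(4/7) = 5/21; P(data | r = 7) = (7/9)(6/8)(5/7) = 5/12.
Weighting by the prior gives 1/6 · 0 = 0, 1/6 · 0 = 0, 1/6 · 1/84 = 1/504, 1/6 · 1/21 = 1/126, 1/6 · 5/21 = 5/126, 1/6 · 5/12 = 5/72; summing to 5/42.
Dividing through by the total gives posterior P(r = 1 | data) = 0, P(r = 2 | data) = 0, P(r = 3 | data) = 1/60, P(r = 4 | data) = 1/15, P(r = 6 | data) = 1/3, P(r = 7 | data) = 7/12.
The predictive probability is P(purple next | data) = (1)(1/60) + (5/6)(1/15) + (1/2)(1/3) + (1/3)(7/12) = 13/30.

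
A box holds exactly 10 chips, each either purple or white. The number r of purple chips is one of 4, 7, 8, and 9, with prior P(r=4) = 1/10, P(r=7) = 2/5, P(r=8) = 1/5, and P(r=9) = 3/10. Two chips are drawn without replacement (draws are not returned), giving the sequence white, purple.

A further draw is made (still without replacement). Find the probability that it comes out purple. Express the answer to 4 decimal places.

For each hypothesis, P(data | H) works out to: P(data | r = 4) = (6/10)(4/9) = 4/15; P(data | r = 7) = (3/10)(7/9) = 7/30; P(data | r = 8) = (2/10)(8/9) = 8/45; P(data | r = 9) = (1/10)(9/9) = 1/10.
Weighting by the prior gives 1/10 · 4/15 = 2/75, 2/5 · 7/30 = 7/75, 1/5 · 8/45 = 8/225, 3/10 · 1/10 = 3/100; these sum to 167/900.
Dividing through by the total gives posterior P(r = 4 | data) = 24/167, P(r = 7 | data) = 84/167, P(r = 8 | data) = 32/167, P(r = 9 | data) = 27/167.
Averaging over the posterior, P(purple next | data) = (3/8)(24/167) + (3/4)(84/167) + (7/8)(32/167) + (1)(27/167) = 127/167.

0.7605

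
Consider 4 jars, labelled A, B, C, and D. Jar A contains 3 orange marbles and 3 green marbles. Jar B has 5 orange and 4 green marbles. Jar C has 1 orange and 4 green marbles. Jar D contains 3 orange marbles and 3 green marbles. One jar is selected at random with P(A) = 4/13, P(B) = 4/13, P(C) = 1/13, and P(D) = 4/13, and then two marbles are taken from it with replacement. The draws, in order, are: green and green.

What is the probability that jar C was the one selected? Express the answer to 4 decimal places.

The likelihood of the observed sequence under each hypothesis: P(data | jar A) = (3/6)(3/6) = 0.25; P(data | jar B) = (4/9)(4/9) = 0.19753; P(data | jar C) = (4/5)(4/5) = 0.64; P(data | jar D) = (3/6)(3/6) = 0.25.
Weighting by the prior gives 4/13 · 0.25 = 0.076923, 4/13 · 0.19753 = 0.060779, 1/13 · 0.64 = 0.049231, 4/13 · 0.25 = 0.076923; summing to 0.26386.
By Bayes' rule, P(jar C | data) = (0.049231) / (0.26386) = 0.18658.

0.1866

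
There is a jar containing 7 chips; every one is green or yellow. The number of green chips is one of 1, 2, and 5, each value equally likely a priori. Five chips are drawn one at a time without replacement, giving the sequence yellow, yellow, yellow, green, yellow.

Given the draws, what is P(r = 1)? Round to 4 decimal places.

For each hypothesis, P(data | H) works out to: P(data | r = 1) = (6/7)(5/6)(4/5)(1/4)(3/3) = 1/7; P(data | r = 2) = (5/7)(4/6)(3/5)(2/4)(2/3) = 2/21; P(data | r = 5) = (2/7)(1/6)(0/5) = 0.
Multiplying each by its prior: 1/3 · 1/7 = 1/21, 1/3 · 2/21 = 2/63, 1/3 · 0 = 0; with total 5/63.
By Bayes' rule, P(r = 1 | data) = (1/21) / (5/63) = 3/5.

0.6000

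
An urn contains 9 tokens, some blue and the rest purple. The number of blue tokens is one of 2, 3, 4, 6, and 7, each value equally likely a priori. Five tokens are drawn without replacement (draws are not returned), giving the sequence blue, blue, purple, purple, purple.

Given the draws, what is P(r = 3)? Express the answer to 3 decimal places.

0.353

Under each hypothesis, the probability of the observed sequence is: P(data | r = 2) = (2/9)(1/8)(7/7)(6/6)(5/5) = 1/36; P(data | r = 3) = (3/9)(2/8)(6/7)(5/6)(4/5) = 1/21; P(data | r = 4) = (4/9)(3/8)(5/7)(4/6)(3/5) = 1/21; P(data | r = 6) = (6/9)(5/8)(3/7)(2/6)(1/5) = 1/84; P(data | r = 7) = (7/9)(6/8)(2/7)(1/6)(0/5) = 0.
Weighting by the prior gives 1/5 · 1/36 = 1/180, 1/5 · 1/21 = 1/105, 1/5 · 1/21 = 1/105, 1/5 · 1/84 = 1/420, 1/5 · 0 = 0; summing to 17/630.
Therefore the posterior P(r = 3 | data) = (1/105) / (17/630) = 6/17.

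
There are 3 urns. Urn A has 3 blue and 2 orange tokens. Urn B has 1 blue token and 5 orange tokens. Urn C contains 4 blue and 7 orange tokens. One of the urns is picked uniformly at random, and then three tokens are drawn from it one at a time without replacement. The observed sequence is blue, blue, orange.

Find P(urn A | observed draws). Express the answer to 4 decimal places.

For each hypothesis, P(data | H) works out to: P(data | urn A) = (3/5)(2/4)(2/3) = 1/5; P(data | urn B) = (1/6)(0/5) = 0; P(data | urn C) = (4/11)(3/10)(7/9) = 14/165.
Weighting by the prior gives 1/3 · 1/5 = 1/15, 1/3 · 0 = 0, 1/3 · 14/165 = 14/495; with total 47/495.
Hence P(urn A | data) = (1/15) / (47/495) = 33/47.

0.7021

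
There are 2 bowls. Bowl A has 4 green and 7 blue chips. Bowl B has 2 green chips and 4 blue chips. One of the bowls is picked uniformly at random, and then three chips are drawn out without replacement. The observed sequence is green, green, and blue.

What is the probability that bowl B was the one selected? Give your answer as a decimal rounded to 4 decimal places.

Compute the likelihood of the observed sequence for each case: P(data | bowl A) = (4/11)(3/10)(7/9) = 14/165; P(data | bowl B) = (2/6)(1/5)(4/4) = 1/15.
The prior-weighted likelihoods are 1/2 · 14/165 = 7/165, 1/2 · 1/15 = 1/30; summing to 5/66.
By Bayes' rule, P(bowl B | data) = (1/30) / (5/66) = 11/25.

0.4400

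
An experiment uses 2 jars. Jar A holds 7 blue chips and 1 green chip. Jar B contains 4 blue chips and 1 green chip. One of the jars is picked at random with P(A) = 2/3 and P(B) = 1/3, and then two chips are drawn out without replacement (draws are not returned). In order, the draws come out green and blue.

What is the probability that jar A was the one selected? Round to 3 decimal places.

0.556

Compute the likelihood of the observed sequence for each case: P(data | jar A) = (1/8)(7/7) = 1/8; P(data | jar B) = (1/5)(4/4) = 1/5.
The prior-weighted likelihoods are 2/3 · 1/8 = 1/12, 1/3 · 1/5 = 1/15; summing to 3/20.
So P(jar A | data) = (1/12) / (3/20) = 5/9.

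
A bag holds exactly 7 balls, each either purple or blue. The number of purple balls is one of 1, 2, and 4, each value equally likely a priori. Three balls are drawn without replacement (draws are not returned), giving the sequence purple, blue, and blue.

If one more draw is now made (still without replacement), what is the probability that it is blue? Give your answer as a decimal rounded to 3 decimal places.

For each hypothesis, P(data | H) works out to: P(data | r = 1) = (1/7)(6/6)(5/5) = 1/7; P(data | r = 2) = (2/7)(5/6)(4/5) = 4/21; P(data | r = 4) = (4/7)(3/6)(2/5) = 4/35.
Multiplying each by its prior: 1/3 · 1/7 = 1/21, 1/3 · 4/21 = 4/63, 1/3 · 4/35 = 4/105; these sum to 47/315.
Dividing through by the total gives posterior P(r = 1 | data) = 15/47, P(r = 2 | data) = 20/47, P(r = 4 | data) = 12/47.
So P(blue next | data) = Σ P(blue next | H) P(H | data) = (1)(15/47) + (3/4)(20/47) + (1/4)(12/47) = 33/47.

0.702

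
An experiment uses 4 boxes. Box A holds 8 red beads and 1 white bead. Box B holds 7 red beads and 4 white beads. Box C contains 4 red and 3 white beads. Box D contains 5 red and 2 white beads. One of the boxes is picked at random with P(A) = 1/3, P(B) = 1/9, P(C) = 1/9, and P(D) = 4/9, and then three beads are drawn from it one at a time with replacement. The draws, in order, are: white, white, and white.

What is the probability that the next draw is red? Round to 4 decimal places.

Under each hypothesis, the probability of the observed sequence is: P(data | box A) = (1/9)(1/9)(1/9) = 0.0013717; P(data | box B) = (4/11)(4/11)(4/11) = 0.048084; P(data | box C) = (3/7)(3/7)(3/7) = 0.078717; P(data | box D) = (2/7)(2/7)(2/7) = 0.023324.
Weighting by the prior gives 1/3 · 0.0013717 = 0.00045725, 1/9 · 0.048084 = 0.0053427, 1/9 · 0.078717 = 0.0087464, 4/9 · 0.023324 = 0.010366; with total 0.024912.
Normalising, the posterior is P(box A | data) = 0.018354, P(box B | data) = 0.21446, P(box C | data) = 0.35109, P(box D | data) = 0.4161.
So P(red next | data) = Σ P(red next | H) P(H | data) = (8/9)(0.018354) + (7/11)(0.21446) + (4/7)(0.35109) + (5/7)(0.4161) = 0.65062.

0.6506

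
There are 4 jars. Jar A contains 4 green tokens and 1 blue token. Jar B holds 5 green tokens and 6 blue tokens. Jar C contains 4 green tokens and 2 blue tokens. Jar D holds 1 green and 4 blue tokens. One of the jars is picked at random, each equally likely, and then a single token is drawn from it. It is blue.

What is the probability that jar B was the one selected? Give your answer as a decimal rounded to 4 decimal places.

Under each hypothesis, the probability of this draw is: P(data | jar A) = (1/5) = 1/5; P(data | jar B) = (6/11) = 6/11; P(data | jar C) = (2/6) = 1/3; P(data | jar D) = (4/5) = 4/5.
The prior-weighted likelihoods are 1/4 · 1/5 = 1/20, 1/4 · 6/11 = 3/22, 1/4 · 1/3 = 1/12, 1/4 · 4/5 = 1/5; these sum to 31/66.
By Bayes' rule, P(jar B | data) = (3/22) / (31/66) = 9/31.

0.2903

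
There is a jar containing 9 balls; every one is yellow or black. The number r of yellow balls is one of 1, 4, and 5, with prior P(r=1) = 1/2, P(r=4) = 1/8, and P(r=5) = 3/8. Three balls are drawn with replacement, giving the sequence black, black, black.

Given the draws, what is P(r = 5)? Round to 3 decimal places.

0.081

For each hypothesis, P(data | H) works out to: P(data | r = 1) = (8/9)(8/9)(8/9) = 0.70233; P(data | r = 4) = (5/9)(5/9)(5/9) = 0.17147; P(data | r = 5) = (4/9)(4/9)(4/9) = 0.087791.
Weighting by the prior gives 1/2 · 0.70233 = 0.35117, 1/8 · 0.17147 = 0.021433, 3/8 · 0.087791 = 0.032922; these sum to 0.40552.
Hence P(r = 5 | data) = (0.032922) / (0.40552) = 0.081184.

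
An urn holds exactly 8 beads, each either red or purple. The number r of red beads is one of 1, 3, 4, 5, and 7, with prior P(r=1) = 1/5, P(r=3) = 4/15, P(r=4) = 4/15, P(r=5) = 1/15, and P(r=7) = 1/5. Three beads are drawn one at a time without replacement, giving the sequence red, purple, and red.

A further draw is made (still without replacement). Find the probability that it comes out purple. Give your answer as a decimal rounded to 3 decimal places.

0.472

The likelihood of the observed sequence under each hypothesis: P(data | r = 1) = (1/8)(7/7)(0/6) = 0; P(data | r = 3) = (3/8)(5/7)(2/6) = 5/56; P(data | r = 4) = (4/8)(4/7)(3/6) = 1/7; P(data | r = 5) = (5/8)(3/7)(4/6) = 5/28; P(data | r = 7) = (7/8)(1/7)(6/6) = 1/8.
Weighting by the prior gives 1/5 · 0 = 0, 4/15 · 5/56 = 1/42, 4/15 · 1/7 = 4/105, 1/15 · 5/28 = 1/84, 1/5 · 1/8 = 1/40; summing to 83/840.
Normalising, the posterior is P(r = 1 | data) = 0, P(r = 3 | data) = 20/83, P(r = 4 | data) = 32/83, P(r = 5 | data) = 10/83, P(r = 7 | data) = 21/83.
Averaging over the posterior, P(purple next | data) = (4/5)(20/83) + (3/5)(32/83) + (2/5)(10/83) + (0)(21/83) = 196/415.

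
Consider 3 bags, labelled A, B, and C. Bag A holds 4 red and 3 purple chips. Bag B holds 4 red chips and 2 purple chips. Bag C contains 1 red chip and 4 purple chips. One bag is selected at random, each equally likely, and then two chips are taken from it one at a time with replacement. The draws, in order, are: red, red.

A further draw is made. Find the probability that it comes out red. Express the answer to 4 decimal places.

0.6053

The likelihood of the observed sequence under each hypothesis: P(data | bag A) = (4/7)(4/7) = 0.32653; P(data | bag B) = (4/6)(4/6) = 0.44444; P(data | bag C) = (1/5)(1/5) = 0.04.
Multiplying each by its prior: 1/3 · 0.32653 = 0.10884, 1/3 · 0.44444 = 0.14815, 1/3 · 0.04 = 0.013333; with total 0.27033.
The posterior is then P(bag A | data) = 0.40264, P(bag B | data) = 0.54804, P(bag C | data) = 0.049323.
The predictive probability is P(red next | data) = (4/7)(0.40264) + (2/3)(0.54804) + (1/5)(0.049323) = 0.6053.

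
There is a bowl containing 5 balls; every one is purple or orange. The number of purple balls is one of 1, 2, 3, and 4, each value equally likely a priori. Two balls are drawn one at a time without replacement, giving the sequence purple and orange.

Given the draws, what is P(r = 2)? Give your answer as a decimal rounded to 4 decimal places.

0.3000

Under each hypothesis, the probability of the observed sequence is: P(data | r = 1) = (1/5)(4/4) = 1/5; P(data | r = 2) = (2/5)(3/4) = 3/10; P(data | r = 3) = (3/5)(2/4) = 3/10; P(data | r = 4) = (4/5)(1/4) = 1/5.
The prior-weighted likelihoods are 1/4 · 1/5 = 1/20, 1/4 · 3/10 = 3/40, 1/4 · 3/10 = 3/40, 1/4 · 1/5 = 1/20; these sum to 1/4.
Hence P(r = 2 | data) = (3/40) / (1/4) = 3/10.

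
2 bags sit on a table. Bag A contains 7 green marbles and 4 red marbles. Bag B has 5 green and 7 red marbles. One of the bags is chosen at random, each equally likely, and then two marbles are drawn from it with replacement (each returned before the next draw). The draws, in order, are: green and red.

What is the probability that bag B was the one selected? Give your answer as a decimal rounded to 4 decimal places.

Under each hypothesis, the probability of the observed sequence is: P(data | bag A) = (7/11)(4/11) = 0.2314; P(data | bag B) = (5/12)(7/12) = 0.24306.
Weighting by the prior gives 1/2 · 0.2314 = 0.1157, 1/2 · 0.24306 = 0.12153; with total 0.23723.
So P(bag B | data) = (0.12153) / (0.23723) = 0.51228.

0.5123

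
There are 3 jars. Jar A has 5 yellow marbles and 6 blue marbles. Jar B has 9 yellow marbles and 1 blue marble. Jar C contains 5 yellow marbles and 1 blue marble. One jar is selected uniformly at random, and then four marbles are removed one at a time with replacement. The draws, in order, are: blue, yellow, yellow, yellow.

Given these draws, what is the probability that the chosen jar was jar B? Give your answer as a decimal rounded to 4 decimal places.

0.3305

Compute the likelihood of the observed sequence for each case: P(data | jar A) = (6/11)(5/11)(5/11)(5/11) = 0.051226; P(data | jar B) = (1/10)(9/10)(9/10)(9/10) = 0.0729; P(data | jar C) = (1/6)(5/6)(5/6)(5/6) = 0.096451.
The prior-weighted likelihoods are 1/3 · 0.051226 = 0.017075, 1/3 · 0.0729 = 0.0243, 1/3 · 0.096451 = 0.03215; these sum to 0.073526.
So P(jar B | data) = (0.0243) / (0.073526) = 0.3305.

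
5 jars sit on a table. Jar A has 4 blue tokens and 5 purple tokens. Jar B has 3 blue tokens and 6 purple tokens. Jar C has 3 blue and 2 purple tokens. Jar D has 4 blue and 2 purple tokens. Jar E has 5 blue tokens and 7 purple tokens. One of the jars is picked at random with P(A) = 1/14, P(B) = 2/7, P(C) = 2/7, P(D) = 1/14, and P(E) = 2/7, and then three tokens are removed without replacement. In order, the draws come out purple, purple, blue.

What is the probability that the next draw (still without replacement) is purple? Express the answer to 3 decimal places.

0.460

Compute the likelihood of the observed sequence for each case: P(data | jar A) = (5/9)(4/8)(4/7) = 0.15873; P(data | jar B) = (6/9)(5/8)(3/7) = 0.17857; P(data | jar C) = (2/5)(1/4)(3/3) = 0.1; P(data | jar D) = (2/6)(1/5)(4/4) = 0.066667; P(data | jar E) = (7/12)(6/11)(5/10) = 0.15909.
The prior-weighted likelihoods are 1/14 · 0.15873 = 0.011338, 2/7 · 0.17857 = 0.05102, 2/7 · 0.1 = 0.028571, 1/14 · 0.066667 = 0.0047619, 2/7 · 0.15909 = 0.045455; these sum to 0.14115.
Normalising, the posterior is P(jar A | data) = 0.080327, P(jar B | data) = 0.36147, P(jar C | data) = 0.20242, P(jar D | data) = 0.033737, P(jar E | data) = 0.32204.
So P(purple next | data) = Σ P(purple next | H) P(H | data) = (1/2)(0.080327) + (2/3)(0.36147) + (0)(0.20242) + (0)(0.033737) + (5/9)(0.32204) = 0.46006.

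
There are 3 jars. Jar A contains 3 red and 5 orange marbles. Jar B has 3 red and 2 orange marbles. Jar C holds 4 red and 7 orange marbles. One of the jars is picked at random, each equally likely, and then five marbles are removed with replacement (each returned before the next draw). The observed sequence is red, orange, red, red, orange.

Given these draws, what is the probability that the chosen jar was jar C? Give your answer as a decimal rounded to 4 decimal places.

The likelihood of the observed sequence under each hypothesis: P(data | jar A) = (3/8)(5/8)(3/8)(3/8)(5/8) = 0.020599; P(data | jar B) = (3/5)(2/5)(3/5)(3/5)(2/5) = 0.03456; P(data | jar C) = (4/11)(7/11)(4/11)(4/11)(7/11) = 0.019472.
The prior-weighted likelihoods are 1/3 · 0.020599 = 0.0068665, 1/3 · 0.03456 = 0.01152, 1/3 · 0.019472 = 0.0064907; with total 0.024877.
So P(jar C | data) = (0.0064907) / (0.024877) = 0.26091.

0.2609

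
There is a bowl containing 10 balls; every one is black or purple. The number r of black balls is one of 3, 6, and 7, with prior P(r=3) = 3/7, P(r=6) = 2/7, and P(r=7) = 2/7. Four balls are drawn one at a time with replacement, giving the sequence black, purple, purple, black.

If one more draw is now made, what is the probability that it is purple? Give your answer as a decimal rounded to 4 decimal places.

0.4920

The likelihood of the observed sequence under each hypothesis: P(data | r = 3) = (3/10)(7/10)(7/10)(3/10) = 0.0441; P(data | r = 6) = (6/10)(4/10)(4/10)(6/10) = 0.0576; P(data | r = 7) = (7/10)(3/10)(3/10)(7/10) = 0.0441.
The prior-weighted likelihoods are 3/7 · 0.0441 = 0.0189, 2/7 · 0.0576 = 0.016457, 2/7 · 0.0441 = 0.0126; with total 0.047957.
Normalising, the posterior is P(r = 3 | data) = 0.3941, P(r = 6 | data) = 0.34316, P(r = 7 | data) = 0.26273.
Averaging over the posterior, P(purple next | data) = (7/10)(0.3941) + (2/5)(0.34316) + (3/10)(0.26273) = 0.49196.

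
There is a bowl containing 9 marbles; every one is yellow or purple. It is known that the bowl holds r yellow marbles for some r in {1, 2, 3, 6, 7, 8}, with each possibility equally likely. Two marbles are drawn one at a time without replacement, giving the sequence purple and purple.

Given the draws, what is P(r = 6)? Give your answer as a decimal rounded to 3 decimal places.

For each hypothesis, P(data | H) works out to: P(data | r = 1) = (8/9)(7/8) = 7/9; P(data | r = 2) = (7/9)(6/8) = 7/12; P(data | r = 3) = (6/9)(5/8) = 5/12; P(data | r = 6) = (3/9)(2/8) = 1/12; P(data | r = 7) = (2/9)(1/8) = 1/36; P(data | r = 8) = (1/9)(0/8) = 0.
Multiplying each by its prior: 1/6 · 7/9 = 7/54, 1/6 · 7/12 = 7/72, 1/6 · 5/12 = 5/72, 1/6 · 1/12 = 1/72, 1/6 · 1/36 = 1/216, 1/6 · 0 = 0; summing to 17/54.
By Bayes' rule, P(r = 6 | data) = (1/72) / (17/54) = 3/68.

0.044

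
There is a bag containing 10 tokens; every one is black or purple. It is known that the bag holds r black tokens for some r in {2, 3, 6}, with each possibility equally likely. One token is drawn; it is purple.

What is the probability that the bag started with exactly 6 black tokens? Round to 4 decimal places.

Compute the likelihood of this draw for each case: P(data | r = 2) = (8/10) = 4/5; P(data | r = 3) = (7/10) = 7/10; P(data | r = 6) = (4/10) = 2/5.
Weighting by the prior gives 1/3 · 4/5 = 4/15, 1/3 · 7/10 = 7/30, 1/3 · 2/5 = 2/15; summing to 19/30.
Therefore the posterior P(r = 6 | data) = (2/15) / (19/30) = 4/19.

0.2105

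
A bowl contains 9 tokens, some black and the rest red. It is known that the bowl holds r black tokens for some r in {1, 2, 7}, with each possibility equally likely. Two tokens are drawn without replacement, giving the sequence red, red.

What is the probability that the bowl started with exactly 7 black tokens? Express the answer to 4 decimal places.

For each hypothesis, P(data | H) works out to: P(data | r = 1) = (8/9)(7/8) = 7/9; P(data | r = 2) = (7/9)(6/8) = 7/12; P(data | r = 7) = (2/9)(1/8) = 1/36.
The prior-weighted likelihoods are 1/3 · 7/9 = 7/27, 1/3 · 7/12 = 7/36, 1/3 · 1/36 = 1/108; these sum to 25/54.
By Bayes' rule, P(r = 7 | data) = (1/108) / (25/54) = 1/50.

0.0200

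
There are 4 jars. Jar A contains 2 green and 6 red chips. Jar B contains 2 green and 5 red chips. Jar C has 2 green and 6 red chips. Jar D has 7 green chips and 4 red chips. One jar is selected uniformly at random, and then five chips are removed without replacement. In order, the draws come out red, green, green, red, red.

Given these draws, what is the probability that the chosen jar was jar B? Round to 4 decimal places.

0.3470

Compute the likelihood of the observed sequence for each case: P(data | jar A) = (6/8)(2/7)(1/6)(5/5)(4/4) = 0.035714; P(data | jar B) = (5/7)(2/6)(1/5)(4/4)(3/3) = 0.047619; P(data | jar C) = (6/8)(2/7)(1/6)(5/5)(4/4) = 0.035714; P(data | jar D) = (4/11)(7/10)(6/9)(3/8)(2/7) = 0.018182.
Multiplying each by its prior: 1/4 · 0.035714 = 0.0089286, 1/4 · 0.047619 = 0.011905, 1/4 · 0.035714 = 0.0089286, 1/4 · 0.018182 = 0.0045455; summing to 0.034307.
By Bayes' rule, P(jar B | data) = (0.011905) / (0.034307) = 0.347.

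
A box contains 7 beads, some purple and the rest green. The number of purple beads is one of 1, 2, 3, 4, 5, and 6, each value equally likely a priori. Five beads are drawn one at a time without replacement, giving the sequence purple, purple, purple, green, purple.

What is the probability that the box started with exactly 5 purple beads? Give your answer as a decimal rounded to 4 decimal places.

0.3571

For each hypothesis, P(data | H) works out to: P(data | r = 1) = (1/7)(0/6) = 0; P(data | r = 2) = (2/7)(1/6)(0/5) = 0; P(data | r = 3) = (3/7)(2/6)(1/5)(4/4)(0/3) = 0; P(data | r = 4) = (4/7)(3/6)(2/5)(3/4)(1/3) = 1/35; P(data | r = 5) = (5/7)(4/6)(3/5)(2/4)(2/3) = 2/21; P(data | r = 6) = (6/7)(5/6)(4/5)(1/4)(3/3) = 1/7.
Multiplying each by its prior: 1/6 · 0 = 0, 1/6 · 0 = 0, 1/6 · 0 = 0, 1/6 · 1/35 = 1/210, 1/6 · 2/21 = 1/63, 1/6 · 1/7 = 1/42; these sum to 2/45.
So P(r = 5 | data) = (1/63) / (2/45) = 5/14.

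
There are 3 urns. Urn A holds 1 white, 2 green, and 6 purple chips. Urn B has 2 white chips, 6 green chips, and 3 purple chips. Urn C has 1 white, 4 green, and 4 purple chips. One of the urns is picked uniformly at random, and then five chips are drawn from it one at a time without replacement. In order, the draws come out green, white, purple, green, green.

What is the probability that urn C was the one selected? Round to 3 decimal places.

Compute the likelihood of the observed sequence for each case: P(data | urn A) = (2/9)(1/8)(6/7)(1/6)(0/5) = 0; P(data | urn B) = (6/11)(2/10)(3/9)(5/8)(4/7) = 0.012987; P(data | urn C) = (4/9)(1/8)(4/7)(3/6)(2/5) = 0.0063492.
The prior-weighted likelihoods are 1/3 · 0 = 0, 1/3 · 0.012987 = 0.004329, 1/3 · 0.0063492 = 0.0021164; with total 0.0064454.
Therefore the posterior P(urn C | data) = (0.0021164) / (0.0064454) = 0.32836.

0.328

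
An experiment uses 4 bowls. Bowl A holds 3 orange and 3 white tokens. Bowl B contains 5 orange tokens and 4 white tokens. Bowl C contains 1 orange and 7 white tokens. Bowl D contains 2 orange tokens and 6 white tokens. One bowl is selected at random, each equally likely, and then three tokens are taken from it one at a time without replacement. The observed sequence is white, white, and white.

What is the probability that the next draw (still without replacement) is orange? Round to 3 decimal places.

For each hypothesis, P(data | H) works out to: P(data | bowl A) = (3/6)(2/5)(1/4) = 0.05; P(data | bowl B) = (4/9)(3/8)(2/7) = 0.047619; P(data | bowl C) = (7/8)(6/7)(5/6) = 0.625; P(data | bowl D) = (6/8)(5/7)(4/6) = 0.35714.
Weighting by the prior gives 1/4 · 0.05 = 0.0125, 1/4 · 0.047619 = 0.011905, 1/4 · 0.625 = 0.15625, 1/4 · 0.35714 = 0.089286; summing to 0.26994.
Normalising, the posterior is P(bowl A | data) = 0.046307, P(bowl B | data) = 0.044101, P(bowl C | data) = 0.57883, P(bowl D | data) = 0.33076.
The predictive probability is P(orange next | data) = (1)(0.046307) + (5/6)(0.044101) + (1/5)(0.57883) + (2/5)(0.33076) = 0.33113.

0.331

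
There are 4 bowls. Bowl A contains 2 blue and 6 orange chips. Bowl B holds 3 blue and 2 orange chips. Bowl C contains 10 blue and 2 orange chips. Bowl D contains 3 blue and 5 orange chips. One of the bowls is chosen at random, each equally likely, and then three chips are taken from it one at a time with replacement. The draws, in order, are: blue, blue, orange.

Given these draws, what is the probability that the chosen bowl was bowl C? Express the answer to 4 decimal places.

Compute the likelihood of the observed sequence for each case: P(data | bowl A) = (2/8)(2/8)(6/8) = 0.046875; P(data | bowl B) = (3/5)(3/5)(2/5) = 0.144; P(data | bowl C) = (10/12)(10/12)(2/12) = 0.11574; P(data | bowl D) = (3/8)(3/8)(5/8) = 0.087891.
Multiplying each by its prior: 1/4 · 0.046875 = 0.011719, 1/4 · 0.144 = 0.036, 1/4 · 0.11574 = 0.028935, 1/4 · 0.087891 = 0.021973; with total 0.098627.
Therefore the posterior P(bowl C | data) = (0.028935) / (0.098627) = 0.29338.

0.2934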